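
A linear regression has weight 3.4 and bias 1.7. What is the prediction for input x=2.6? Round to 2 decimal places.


y = 3.4 * 2.6 + (1.7)
= 8.84 + (1.7)
= 10.54

10.54


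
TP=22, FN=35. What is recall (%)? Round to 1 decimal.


Recall = TP / (TP + FN) * 100
= 22 / (22 + 35)
= 22 / 57
= 0.386
= 38.6%

38.6


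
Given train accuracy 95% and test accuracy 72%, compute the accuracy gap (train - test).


Gap = train_accuracy - test_accuracy
= 95 - 72
= 23%
This large gap strongly indicates overfitting.

23


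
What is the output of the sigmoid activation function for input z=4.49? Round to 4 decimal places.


sigmoid(z) = 1 / (1 + exp(-z))
exp(-(4.49)) = exp(-4.49) = 0.0112
1 + 0.0112 = 1.0112
1 / 1.0112 = 0.9889

0.9889


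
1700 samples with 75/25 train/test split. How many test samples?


Train samples = 1700 * 75% = 1275
Test samples = 1700 - 1275
= 425

425


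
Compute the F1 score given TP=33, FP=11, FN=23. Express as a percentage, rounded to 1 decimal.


Precision = TP / (TP + FP) = 33 / 44 = 0.75
Recall = TP / (TP + FN) = 33 / 56 = 0.5893
F1 = 2 * P * R / (P + R)
= 2 * 0.75 * 0.5893 / (0.75 + 0.5893)
= 0.8839 / 1.3393
= 0.66
As percentage: 66.0%

66.0


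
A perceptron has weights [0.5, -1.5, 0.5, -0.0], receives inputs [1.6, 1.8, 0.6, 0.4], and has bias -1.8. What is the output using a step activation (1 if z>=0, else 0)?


z = w . x + b
= 0.5*1.6 + -1.5*1.8 + 0.5*0.6 + -0.0*0.4 + -1.8
= 0.8 + -2.7 + 0.3 + -0.0 + -1.8
= -1.6 + -1.8
= -3.4
Since z = -3.4 < 0, output = 0

0


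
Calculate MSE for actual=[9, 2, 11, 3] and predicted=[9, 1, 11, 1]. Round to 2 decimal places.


Differences: [0, 1, 0, 2]
Squared errors: [0, 1, 0, 4]
Sum of squared errors = 5
MSE = 5 / 4 = 1.25

1.25


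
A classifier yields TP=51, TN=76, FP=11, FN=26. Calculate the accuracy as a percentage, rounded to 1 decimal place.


Accuracy = (TP + TN) / (TP + TN + FP + FN) * 100
= (51 + 76) / (51 + 76 + 11 + 26)
= 127 / 164
= 0.7744
= 77.4%

77.4


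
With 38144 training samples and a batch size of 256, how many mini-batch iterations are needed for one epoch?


Iterations per epoch = dataset_size / batch_size
= 38144 / 256
= 149

149


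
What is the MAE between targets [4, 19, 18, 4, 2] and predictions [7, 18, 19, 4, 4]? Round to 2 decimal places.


Absolute errors: [3, 1, 1, 0, 2]
Sum of absolute errors = 7
MAE = 7 / 5 = 1.40

1.40


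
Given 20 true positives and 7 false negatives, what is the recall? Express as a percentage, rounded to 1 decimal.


Recall = TP / (TP + FN) * 100
= 20 / (20 + 7)
= 20 / 27
= 0.7407
= 74.1%

74.1


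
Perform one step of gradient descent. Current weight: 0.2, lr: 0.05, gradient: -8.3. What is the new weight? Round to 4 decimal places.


w_new = w_old - lr * gradient
= 0.2 - 0.05 * -8.3
= 0.2 - (-0.415)
= 0.6150

0.6150


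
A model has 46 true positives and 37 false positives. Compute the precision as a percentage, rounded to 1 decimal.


Precision = TP / (TP + FP) * 100
= 46 / (46 + 37)
= 46 / 83
= 0.5542
= 55.4%

55.4


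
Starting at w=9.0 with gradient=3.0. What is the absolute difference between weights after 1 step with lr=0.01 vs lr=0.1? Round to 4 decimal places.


With lr=0.01: w_new = 9.0 - 0.01 * 3.0 = 8.97
With lr=0.1: w_new = 9.0 - 0.1 * 3.0 = 8.7
Absolute difference = |8.97 - 8.7|
= 0.2700

0.2700


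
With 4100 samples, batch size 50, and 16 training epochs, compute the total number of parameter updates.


Iterations per epoch = 4100 / 50 = 82
Total updates = iterations_per_epoch * epochs
= 82 * 16
= 1312

1312


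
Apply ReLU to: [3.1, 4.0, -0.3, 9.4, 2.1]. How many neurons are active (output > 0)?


ReLU(x) = max(0, x) for each element:
ReLU(3.1) = 3.1
ReLU(4.0) = 4.0
ReLU(-0.3) = 0
ReLU(9.4) = 9.4
ReLU(2.1) = 2.1
Active neurons (>0): 4

4


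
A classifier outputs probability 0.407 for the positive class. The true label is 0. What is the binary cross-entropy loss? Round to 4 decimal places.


For y=0: Loss = -log(1-p)
= -log(1 - 0.407)
= -log(0.593)
= -(-0.5226)
= 0.5226

0.5226


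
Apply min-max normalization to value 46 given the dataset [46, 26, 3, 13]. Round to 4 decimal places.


Min = 3, Max = 46
Range = 46 - 3 = 43
Scaled = (x - min) / (max - min)
= (46 - 3) / 43
= 43 / 43
= 1.0000

1.0000


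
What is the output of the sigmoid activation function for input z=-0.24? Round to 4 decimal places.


sigmoid(z) = 1 / (1 + exp(-z))
exp(-(-0.24)) = exp(0.24) = 1.2712
1 + 1.2712 = 2.2712
1 / 2.2712 = 0.4403

0.4403


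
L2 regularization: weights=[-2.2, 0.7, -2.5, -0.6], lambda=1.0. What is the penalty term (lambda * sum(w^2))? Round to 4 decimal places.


Squaring each weight:
(-2.2)^2 = 4.84
0.7^2 = 0.49
(-2.5)^2 = 6.25
(-0.6)^2 = 0.36
Sum of squares = 11.94
Penalty = 1.0 * 11.94 = 11.9400

11.9400


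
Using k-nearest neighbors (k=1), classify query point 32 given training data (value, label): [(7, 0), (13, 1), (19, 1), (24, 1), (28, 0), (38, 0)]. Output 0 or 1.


Distances from query 32:
Point 28 (class 0): distance = 4
K=1 nearest neighbors: classes = [0]
Votes for class 1: 0 / 1
Majority vote => class 0

0


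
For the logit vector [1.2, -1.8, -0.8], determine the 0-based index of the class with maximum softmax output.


Softmax is a monotonic transformation, so it preserves the argmax.
We need to find the index of the maximum logit.
Index 0: 1.2
Index 1: -1.8
Index 2: -0.8
Maximum logit = 1.2 at index 0

0


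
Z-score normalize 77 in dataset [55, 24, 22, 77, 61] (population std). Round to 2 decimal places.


Mean = (55 + 24 + 22 + 77 + 61) / 5 = 47.8
Variance = sum((x_i - mean)^2) / n = 462.16
Std = sqrt(462.16) = 21.4979
Z = (x - mean) / std
= (77 - 47.8) / 21.4979
= 29.2 / 21.4979
= 1.36

1.36


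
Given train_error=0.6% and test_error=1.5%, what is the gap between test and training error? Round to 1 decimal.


Generalization gap = test_error - train_error
= 1.5 - 0.6
= 0.9%
A small gap suggests good generalization.

0.9


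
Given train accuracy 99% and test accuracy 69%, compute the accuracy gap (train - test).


Gap = train_accuracy - test_accuracy
= 99 - 69
= 30%
This large gap strongly indicates overfitting.

30


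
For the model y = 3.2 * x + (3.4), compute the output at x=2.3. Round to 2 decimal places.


y = 3.2 * 2.3 + (3.4)
= 7.36 + (3.4)
= 10.76

10.76


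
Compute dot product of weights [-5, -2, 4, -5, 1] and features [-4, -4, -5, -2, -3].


Element-wise products:
-5 * -4 = 20
-2 * -4 = 8
4 * -5 = -20
-5 * -2 = 10
1 * -3 = -3
Sum = 20 + 8 + -20 + 10 + -3
= 15

15


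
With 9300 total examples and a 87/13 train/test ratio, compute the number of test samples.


Train samples = 9300 * 87% = 8091
Test samples = 9300 - 8091
= 1209

1209


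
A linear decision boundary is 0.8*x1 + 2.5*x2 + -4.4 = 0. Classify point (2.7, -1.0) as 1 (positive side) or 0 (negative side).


Compute 0.8 * 2.7 + 2.5 * -1.0 + -4.4
= 2.16 + -2.5 + -4.4
= -4.74
Since -4.74 < 0, the point is on the negative side.

0


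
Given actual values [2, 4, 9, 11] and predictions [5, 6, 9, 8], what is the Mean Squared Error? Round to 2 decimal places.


Differences: [-3, -2, 0, 3]
Squared errors: [9, 4, 0, 9]
Sum of squared errors = 22
MSE = 22 / 4 = 5.50

5.50


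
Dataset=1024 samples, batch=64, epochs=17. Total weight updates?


Iterations per epoch = 1024 / 64 = 16
Total updates = iterations_per_epoch * epochs
= 16 * 17
= 272

272


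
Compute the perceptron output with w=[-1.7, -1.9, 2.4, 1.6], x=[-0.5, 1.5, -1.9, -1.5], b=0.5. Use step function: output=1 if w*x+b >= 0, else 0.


z = w . x + b
= -1.7*-0.5 + -1.9*1.5 + 2.4*-1.9 + 1.6*-1.5 + 0.5
= 0.85 + -2.85 + -4.56 + -2.4 + 0.5
= -8.96 + 0.5
= -8.46
Since z = -8.46 < 0, output = 0

0


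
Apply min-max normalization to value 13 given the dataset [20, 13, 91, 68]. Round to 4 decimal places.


Min = 13, Max = 91
Range = 91 - 13 = 78
Scaled = (x - min) / (max - min)
= (13 - 13) / 78
= 0 / 78
= 0.0000

0.0000


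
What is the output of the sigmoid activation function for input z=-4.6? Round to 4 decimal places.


sigmoid(z) = 1 / (1 + exp(-z))
exp(-(-4.6)) = exp(4.6) = 99.4843
1 + 99.4843 = 100.4843
1 / 100.4843 = 0.0100

0.0100


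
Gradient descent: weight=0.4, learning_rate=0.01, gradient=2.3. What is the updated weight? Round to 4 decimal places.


w_new = w_old - lr * gradient
= 0.4 - 0.01 * 2.3
= 0.4 - (0.023)
= 0.3770

0.3770


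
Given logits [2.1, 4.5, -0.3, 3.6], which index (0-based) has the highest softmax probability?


Softmax is a monotonic transformation, so it preserves the argmax.
We need to find the index of the maximum logit.
Index 0: 2.1
Index 1: 4.5
Index 2: -0.3
Index 3: 3.6
Maximum logit = 4.5 at index 1

1


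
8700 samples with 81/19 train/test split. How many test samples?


Train samples = 8700 * 81% = 7047
Test samples = 8700 - 7047
= 1653

1653


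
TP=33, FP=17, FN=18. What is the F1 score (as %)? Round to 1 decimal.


Precision = TP / (TP + FP) = 33 / 50 = 0.66
Recall = TP / (TP + FN) = 33 / 51 = 0.6471
F1 = 2 * P * R / (P + R)
= 2 * 0.66 * 0.6471 / (0.66 + 0.6471)
= 0.8541 / 1.3071
= 0.6535
As percentage: 65.3%

65.3


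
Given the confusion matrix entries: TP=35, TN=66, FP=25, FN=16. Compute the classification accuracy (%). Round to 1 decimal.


Accuracy = (TP + TN) / (TP + TN + FP + FN) * 100
= (35 + 66) / (35 + 66 + 25 + 16)
= 101 / 142
= 0.7113
= 71.1%

71.1


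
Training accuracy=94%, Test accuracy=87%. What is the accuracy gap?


Gap = train_accuracy - test_accuracy
= 94 - 87
= 7%
This moderate gap may indicate mild overfitting.

7


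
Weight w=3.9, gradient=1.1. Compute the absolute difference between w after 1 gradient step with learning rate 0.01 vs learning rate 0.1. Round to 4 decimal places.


With lr=0.01: w_new = 3.9 - 0.01 * 1.1 = 3.889
With lr=0.1: w_new = 3.9 - 0.1 * 1.1 = 3.79
Absolute difference = |3.889 - 3.79|
= 0.0990

0.0990


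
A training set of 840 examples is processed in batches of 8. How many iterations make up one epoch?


Iterations per epoch = dataset_size / batch_size
= 840 / 8
= 105

105


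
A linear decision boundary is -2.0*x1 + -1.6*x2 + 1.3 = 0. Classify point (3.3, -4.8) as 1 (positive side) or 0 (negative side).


Compute -2.0 * 3.3 + -1.6 * -4.8 + 1.3
= -6.6 + 7.68 + 1.3
= 2.38
Since 2.38 >= 0, the point is on the positive side.

1


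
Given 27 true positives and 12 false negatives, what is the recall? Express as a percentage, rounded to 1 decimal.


Recall = TP / (TP + FN) * 100
= 27 / (27 + 12)
= 27 / 39
= 0.6923
= 69.2%

69.2


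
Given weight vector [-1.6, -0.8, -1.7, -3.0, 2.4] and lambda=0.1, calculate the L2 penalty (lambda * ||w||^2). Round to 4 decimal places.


Squaring each weight:
(-1.6)^2 = 2.56
(-0.8)^2 = 0.64
(-1.7)^2 = 2.89
(-3.0)^2 = 9.0
2.4^2 = 5.76
Sum of squares = 20.85
Penalty = 0.1 * 20.85 = 2.0850

2.0850


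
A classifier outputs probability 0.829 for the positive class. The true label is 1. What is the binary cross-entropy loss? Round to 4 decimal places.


For y=1: Loss = -log(p)
= -log(0.829)
= -(-0.1875)
= 0.1875

0.1875


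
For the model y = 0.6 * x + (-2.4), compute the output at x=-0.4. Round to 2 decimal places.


y = 0.6 * -0.4 + (-2.4)
= -0.24 + (-2.4)
= -2.64

-2.64


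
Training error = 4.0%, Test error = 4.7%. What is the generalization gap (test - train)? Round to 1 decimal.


Generalization gap = test_error - train_error
= 4.7 - 4.0
= 0.7%
A small gap suggests good generalization.

0.7


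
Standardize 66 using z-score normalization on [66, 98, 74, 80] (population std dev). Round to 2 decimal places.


Mean = (66 + 98 + 74 + 80) / 4 = 79.5
Variance = sum((x_i - mean)^2) / n = 138.75
Std = sqrt(138.75) = 11.7792
Z = (x - mean) / std
= (66 - 79.5) / 11.7792
= -13.5 / 11.7792
= -1.15

-1.15


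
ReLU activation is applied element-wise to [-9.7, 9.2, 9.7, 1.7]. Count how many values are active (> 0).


ReLU(x) = max(0, x) for each element:
ReLU(-9.7) = 0
ReLU(9.2) = 9.2
ReLU(9.7) = 9.7
ReLU(1.7) = 1.7
Active neurons (>0): 3

3


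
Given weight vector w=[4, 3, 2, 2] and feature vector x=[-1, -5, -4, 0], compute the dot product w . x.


Element-wise products:
4 * -1 = -4
3 * -5 = -15
2 * -4 = -8
2 * 0 = 0
Sum = -4 + -15 + -8 + 0
= -27

-27


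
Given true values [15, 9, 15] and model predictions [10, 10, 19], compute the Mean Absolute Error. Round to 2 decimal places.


Absolute errors: [5, 1, 4]
Sum of absolute errors = 10
MAE = 10 / 3 = 3.33

3.33


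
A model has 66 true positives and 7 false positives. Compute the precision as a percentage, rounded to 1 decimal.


Precision = TP / (TP + FP) * 100
= 66 / (66 + 7)
= 66 / 73
= 0.9041
= 90.4%

90.4


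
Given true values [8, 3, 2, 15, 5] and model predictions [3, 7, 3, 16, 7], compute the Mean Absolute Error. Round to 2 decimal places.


Absolute errors: [5, 4, 1, 1, 2]
Sum of absolute errors = 13
MAE = 13 / 5 = 2.60

2.60


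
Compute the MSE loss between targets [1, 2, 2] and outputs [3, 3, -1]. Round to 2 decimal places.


Differences: [-2, -1, 3]
Squared errors: [4, 1, 9]
Sum of squared errors = 14
MSE = 14 / 3 = 4.67

4.67


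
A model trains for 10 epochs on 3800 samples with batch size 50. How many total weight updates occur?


Iterations per epoch = 3800 / 50 = 76
Total updates = iterations_per_epoch * epochs
= 76 * 10
= 760

760


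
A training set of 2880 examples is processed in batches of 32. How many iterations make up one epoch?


Iterations per epoch = dataset_size / batch_size
= 2880 / 32
= 90

90


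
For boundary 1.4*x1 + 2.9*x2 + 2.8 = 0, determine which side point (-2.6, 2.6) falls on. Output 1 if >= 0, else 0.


Compute 1.4 * -2.6 + 2.9 * 2.6 + 2.8
= -3.64 + 7.54 + 2.8
= 6.7
Since 6.7 >= 0, the point is on the positive side.

1


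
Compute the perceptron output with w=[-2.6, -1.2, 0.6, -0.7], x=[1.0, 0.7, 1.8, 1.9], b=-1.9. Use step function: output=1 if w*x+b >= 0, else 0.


z = w . x + b
= -2.6*1.0 + -1.2*0.7 + 0.6*1.8 + -0.7*1.9 + -1.9
= -2.6 + -0.84 + 1.08 + -1.33 + -1.9
= -3.69 + -1.9
= -5.59
Since z = -5.59 < 0, output = 0

0


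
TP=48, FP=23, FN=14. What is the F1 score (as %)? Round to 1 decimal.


Precision = TP / (TP + FP) = 48 / 71 = 0.6761
Recall = TP / (TP + FN) = 48 / 62 = 0.7742
F1 = 2 * P * R / (P + R)
= 2 * 0.6761 * 0.7742 / (0.6761 + 0.7742)
= 1.0468 / 1.4502
= 0.7218
As percentage: 72.2%

72.2


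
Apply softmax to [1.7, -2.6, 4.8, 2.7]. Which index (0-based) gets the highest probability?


Softmax is a monotonic transformation, so it preserves the argmax.
We need to find the index of the maximum logit.
Index 0: 1.7
Index 1: -2.6
Index 2: 4.8
Index 3: 2.7
Maximum logit = 4.8 at index 2

2


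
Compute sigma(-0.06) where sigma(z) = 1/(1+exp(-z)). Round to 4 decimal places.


sigmoid(z) = 1 / (1 + exp(-z))
exp(-(-0.06)) = exp(0.06) = 1.0618
1 + 1.0618 = 2.0618
1 / 2.0618 = 0.4850

0.4850


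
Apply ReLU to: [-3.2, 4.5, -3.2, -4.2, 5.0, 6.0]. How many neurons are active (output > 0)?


ReLU(x) = max(0, x) for each element:
ReLU(-3.2) = 0
ReLU(4.5) = 4.5
ReLU(-3.2) = 0
ReLU(-4.2) = 0
ReLU(5.0) = 5.0
ReLU(6.0) = 6.0
Active neurons (>0): 3

3


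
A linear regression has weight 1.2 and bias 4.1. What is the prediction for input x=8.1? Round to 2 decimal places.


y = 1.2 * 8.1 + (4.1)
= 9.72 + (4.1)
= 13.82

13.82


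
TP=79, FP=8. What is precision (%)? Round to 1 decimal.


Precision = TP / (TP + FP) * 100
= 79 / (79 + 8)
= 79 / 87
= 0.908
= 90.8%

90.8


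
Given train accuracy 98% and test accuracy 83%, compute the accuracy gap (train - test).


Gap = train_accuracy - test_accuracy
= 98 - 83
= 15%
This gap suggests the model is overfitting.

15


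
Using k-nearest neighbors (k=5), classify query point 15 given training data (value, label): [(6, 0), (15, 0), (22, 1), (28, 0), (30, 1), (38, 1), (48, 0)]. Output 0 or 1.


Distances from query 15:
Point 15 (class 0): distance = 0
Point 22 (class 1): distance = 7
Point 6 (class 0): distance = 9
Point 28 (class 0): distance = 13
Point 30 (class 1): distance = 15
K=5 nearest neighbors: classes = [0, 1, 0, 0, 1]
Votes for class 1: 2 / 5
Majority vote => class 0

0


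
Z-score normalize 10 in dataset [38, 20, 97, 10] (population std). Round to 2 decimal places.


Mean = (38 + 20 + 97 + 10) / 4 = 41.25
Variance = sum((x_i - mean)^2) / n = 1136.6875
Std = sqrt(1136.6875) = 33.7148
Z = (x - mean) / std
= (10 - 41.25) / 33.7148
= -31.25 / 33.7148
= -0.93

-0.93


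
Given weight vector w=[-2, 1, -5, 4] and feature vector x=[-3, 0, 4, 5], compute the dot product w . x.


Element-wise products:
-2 * -3 = 6
1 * 0 = 0
-5 * 4 = -20
4 * 5 = 20
Sum = 6 + 0 + -20 + 20
= 6

6


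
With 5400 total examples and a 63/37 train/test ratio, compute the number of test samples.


Train samples = 5400 * 63% = 3402
Test samples = 5400 - 3402
= 1998

1998


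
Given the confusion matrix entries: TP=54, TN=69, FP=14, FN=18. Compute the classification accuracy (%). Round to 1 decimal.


Accuracy = (TP + TN) / (TP + TN + FP + FN) * 100
= (54 + 69) / (54 + 69 + 14 + 18)
= 123 / 155
= 0.7935
= 79.4%

79.4


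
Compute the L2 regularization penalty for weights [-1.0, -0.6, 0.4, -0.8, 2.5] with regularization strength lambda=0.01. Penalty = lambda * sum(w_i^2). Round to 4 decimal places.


Squaring each weight:
(-1.0)^2 = 1.0
(-0.6)^2 = 0.36
0.4^2 = 0.16
(-0.8)^2 = 0.64
2.5^2 = 6.25
Sum of squares = 8.41
Penalty = 0.01 * 8.41 = 0.0841

0.0841


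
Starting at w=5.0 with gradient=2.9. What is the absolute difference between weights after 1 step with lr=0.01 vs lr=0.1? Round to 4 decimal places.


With lr=0.01: w_new = 5.0 - 0.01 * 2.9 = 4.971
With lr=0.1: w_new = 5.0 - 0.1 * 2.9 = 4.71
Absolute difference = |4.971 - 4.71|
= 0.2610

0.2610


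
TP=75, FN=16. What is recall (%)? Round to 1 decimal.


Recall = TP / (TP + FN) * 100
= 75 / (75 + 16)
= 75 / 91
= 0.8242
= 82.4%

82.4


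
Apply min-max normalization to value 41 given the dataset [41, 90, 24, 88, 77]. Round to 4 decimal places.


Min = 24, Max = 90
Range = 90 - 24 = 66
Scaled = (x - min) / (max - min)
= (41 - 24) / 66
= 17 / 66
= 0.2576

0.2576


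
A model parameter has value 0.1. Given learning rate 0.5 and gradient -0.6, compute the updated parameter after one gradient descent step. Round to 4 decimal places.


w_new = w_old - lr * gradient
= 0.1 - 0.5 * -0.6
= 0.1 - (-0.3)
= 0.4000

0.4000


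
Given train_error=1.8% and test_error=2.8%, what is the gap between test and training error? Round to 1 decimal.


Generalization gap = test_error - train_error
= 2.8 - 1.8
= 1.0%
A small gap suggests good generalization.

1.0


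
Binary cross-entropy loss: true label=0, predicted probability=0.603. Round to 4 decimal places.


For y=0: Loss = -log(1-p)
= -log(1 - 0.603)
= -log(0.397)
= -(-0.9238)
= 0.9238

0.9238


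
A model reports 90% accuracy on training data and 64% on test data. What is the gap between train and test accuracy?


Gap = train_accuracy - test_accuracy
= 90 - 64
= 26%
This large gap strongly indicates overfitting.

26


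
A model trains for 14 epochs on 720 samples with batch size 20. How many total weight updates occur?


Iterations per epoch = 720 / 20 = 36
Total updates = iterations_per_epoch * epochs
= 36 * 14
= 504

504


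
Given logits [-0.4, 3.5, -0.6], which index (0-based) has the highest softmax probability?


Softmax is a monotonic transformation, so it preserves the argmax.
We need to find the index of the maximum logit.
Index 0: -0.4
Index 1: 3.5
Index 2: -0.6
Maximum logit = 3.5 at index 1

1


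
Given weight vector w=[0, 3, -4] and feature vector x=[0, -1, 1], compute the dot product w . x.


Element-wise products:
0 * 0 = 0
3 * -1 = -3
-4 * 1 = -4
Sum = 0 + -3 + -4
= -7

-7


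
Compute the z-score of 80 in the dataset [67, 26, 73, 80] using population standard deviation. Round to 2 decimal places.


Mean = (67 + 26 + 73 + 80) / 4 = 61.5
Variance = sum((x_i - mean)^2) / n = 441.25
Std = sqrt(441.25) = 21.006
Z = (x - mean) / std
= (80 - 61.5) / 21.006
= 18.5 / 21.006
= 0.88

0.88


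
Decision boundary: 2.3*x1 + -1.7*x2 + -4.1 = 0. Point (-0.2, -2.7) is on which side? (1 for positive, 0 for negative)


Compute 2.3 * -0.2 + -1.7 * -2.7 + -4.1
= -0.46 + 4.59 + -4.1
= 0.03
Since 0.03 >= 0, the point is on the positive side.

1


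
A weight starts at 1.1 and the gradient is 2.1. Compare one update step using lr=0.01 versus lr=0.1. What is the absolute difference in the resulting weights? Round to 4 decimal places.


With lr=0.01: w_new = 1.1 - 0.01 * 2.1 = 1.079
With lr=0.1: w_new = 1.1 - 0.1 * 2.1 = 0.89
Absolute difference = |1.079 - 0.89|
= 0.1890

0.1890


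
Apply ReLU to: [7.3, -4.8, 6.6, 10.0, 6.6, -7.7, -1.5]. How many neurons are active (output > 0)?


ReLU(x) = max(0, x) for each element:
ReLU(7.3) = 7.3
ReLU(-4.8) = 0
ReLU(6.6) = 6.6
ReLU(10.0) = 10.0
ReLU(6.6) = 6.6
ReLU(-7.7) = 0
ReLU(-1.5) = 0
Active neurons (>0): 4

4


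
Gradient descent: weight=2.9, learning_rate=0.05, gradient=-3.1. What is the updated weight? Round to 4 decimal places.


w_new = w_old - lr * gradient
= 2.9 - 0.05 * -3.1
= 2.9 - (-0.155)
= 3.0550

3.0550


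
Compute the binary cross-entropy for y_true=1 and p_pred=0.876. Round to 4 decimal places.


For y=1: Loss = -log(p)
= -log(0.876)
= -(-0.1324)
= 0.1324

0.1324


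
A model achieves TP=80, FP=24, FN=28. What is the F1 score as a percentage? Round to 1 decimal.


Precision = TP / (TP + FP) = 80 / 104 = 0.7692
Recall = TP / (TP + FN) = 80 / 108 = 0.7407
F1 = 2 * P * R / (P + R)
= 2 * 0.7692 * 0.7407 / (0.7692 + 0.7407)
= 1.1396 / 1.51
= 0.7547
As percentage: 75.5%

75.5


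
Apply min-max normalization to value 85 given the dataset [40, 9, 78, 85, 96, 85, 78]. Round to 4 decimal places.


Min = 9, Max = 96
Range = 96 - 9 = 87
Scaled = (x - min) / (max - min)
= (85 - 9) / 87
= 76 / 87
= 0.8736

0.8736


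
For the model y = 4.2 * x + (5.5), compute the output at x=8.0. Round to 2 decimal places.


y = 4.2 * 8.0 + (5.5)
= 33.6 + (5.5)
= 39.10

39.10


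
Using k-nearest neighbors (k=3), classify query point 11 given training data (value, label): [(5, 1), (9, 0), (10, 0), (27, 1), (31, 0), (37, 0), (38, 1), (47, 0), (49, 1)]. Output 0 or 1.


Distances from query 11:
Point 10 (class 0): distance = 1
Point 9 (class 0): distance = 2
Point 5 (class 1): distance = 6
K=3 nearest neighbors: classes = [0, 0, 1]
Votes for class 1: 1 / 3
Majority vote => class 0

0


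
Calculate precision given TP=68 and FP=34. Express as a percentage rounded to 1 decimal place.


Precision = TP / (TP + FP) * 100
= 68 / (68 + 34)
= 68 / 102
= 0.6667
= 66.7%

66.7


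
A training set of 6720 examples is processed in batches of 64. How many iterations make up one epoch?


Iterations per epoch = dataset_size / batch_size
= 6720 / 64
= 105

105


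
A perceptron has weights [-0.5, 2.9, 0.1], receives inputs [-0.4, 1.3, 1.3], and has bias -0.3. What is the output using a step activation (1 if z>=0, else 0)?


z = w . x + b
= -0.5*-0.4 + 2.9*1.3 + 0.1*1.3 + -0.3
= 0.2 + 3.77 + 0.13 + -0.3
= 4.1 + -0.3
= 3.8
Since z = 3.8 >= 0, output = 1

1


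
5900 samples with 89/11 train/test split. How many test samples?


Train samples = 5900 * 89% = 5251
Test samples = 5900 - 5251
= 649

649


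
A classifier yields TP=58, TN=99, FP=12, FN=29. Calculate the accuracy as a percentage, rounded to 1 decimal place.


Accuracy = (TP + TN) / (TP + TN + FP + FN) * 100
= (58 + 99) / (58 + 99 + 12 + 29)
= 157 / 198
= 0.7929
= 79.3%

79.3


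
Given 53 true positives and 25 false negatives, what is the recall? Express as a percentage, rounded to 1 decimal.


Recall = TP / (TP + FN) * 100
= 53 / (53 + 25)
= 53 / 78
= 0.6795
= 67.9%

67.9


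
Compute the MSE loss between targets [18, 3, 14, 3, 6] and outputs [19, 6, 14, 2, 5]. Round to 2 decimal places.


Differences: [-1, -3, 0, 1, 1]
Squared errors: [1, 9, 0, 1, 1]
Sum of squared errors = 12
MSE = 12 / 5 = 2.40

2.40


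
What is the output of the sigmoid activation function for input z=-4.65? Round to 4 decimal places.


sigmoid(z) = 1 / (1 + exp(-z))
exp(-(-4.65)) = exp(4.65) = 104.585
1 + 104.585 = 105.585
1 / 105.585 = 0.0095

0.0095


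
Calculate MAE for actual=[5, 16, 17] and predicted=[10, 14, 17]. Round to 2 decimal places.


Absolute errors: [5, 2, 0]
Sum of absolute errors = 7
MAE = 7 / 3 = 2.33

2.33


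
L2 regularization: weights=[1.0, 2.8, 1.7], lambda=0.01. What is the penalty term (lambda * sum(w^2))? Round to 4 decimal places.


Squaring each weight:
1.0^2 = 1.0
2.8^2 = 7.84
1.7^2 = 2.89
Sum of squares = 11.73
Penalty = 0.01 * 11.73 = 0.1173

0.1173


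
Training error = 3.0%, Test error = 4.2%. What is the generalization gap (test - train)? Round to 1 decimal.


Generalization gap = test_error - train_error
= 4.2 - 3.0
= 1.2%
A small gap suggests good generalization.

1.2


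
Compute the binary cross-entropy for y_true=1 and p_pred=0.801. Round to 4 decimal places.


For y=1: Loss = -log(p)
= -log(0.801)
= -(-0.2219)
= 0.2219

0.2219


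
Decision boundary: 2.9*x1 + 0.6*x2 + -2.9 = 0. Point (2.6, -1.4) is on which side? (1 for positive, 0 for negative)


Compute 2.9 * 2.6 + 0.6 * -1.4 + -2.9
= 7.54 + -0.84 + -2.9
= 3.8
Since 3.8 >= 0, the point is on the positive side.

1


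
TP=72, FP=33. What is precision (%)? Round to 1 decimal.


Precision = TP / (TP + FP) * 100
= 72 / (72 + 33)
= 72 / 105
= 0.6857
= 68.6%

68.6


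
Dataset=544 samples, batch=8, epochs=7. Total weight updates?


Iterations per epoch = 544 / 8 = 68
Total updates = iterations_per_epoch * epochs
= 68 * 7
= 476

476


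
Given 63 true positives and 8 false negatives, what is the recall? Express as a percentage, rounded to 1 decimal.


Recall = TP / (TP + FN) * 100
= 63 / (63 + 8)
= 63 / 71
= 0.8873
= 88.7%

88.7


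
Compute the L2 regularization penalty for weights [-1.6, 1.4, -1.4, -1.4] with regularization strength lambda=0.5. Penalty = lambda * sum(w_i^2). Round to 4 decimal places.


Squaring each weight:
(-1.6)^2 = 2.56
1.4^2 = 1.96
(-1.4)^2 = 1.96
(-1.4)^2 = 1.96
Sum of squares = 8.44
Penalty = 0.5 * 8.44 = 4.2200

4.2200


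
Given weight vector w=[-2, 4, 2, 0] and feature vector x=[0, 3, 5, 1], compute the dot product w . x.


Element-wise products:
-2 * 0 = 0
4 * 3 = 12
2 * 5 = 10
0 * 1 = 0
Sum = 0 + 12 + 10 + 0
= 22

22


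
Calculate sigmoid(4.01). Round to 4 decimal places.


sigmoid(z) = 1 / (1 + exp(-z))
exp(-(4.01)) = exp(-4.01) = 0.0181
1 + 0.0181 = 1.0181
1 / 1.0181 = 0.9822

0.9822


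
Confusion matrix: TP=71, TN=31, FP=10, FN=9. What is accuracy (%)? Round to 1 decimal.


Accuracy = (TP + TN) / (TP + TN + FP + FN) * 100
= (71 + 31) / (71 + 31 + 10 + 9)
= 102 / 121
= 0.843
= 84.3%

84.3


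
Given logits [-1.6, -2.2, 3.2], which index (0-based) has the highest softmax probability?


Softmax is a monotonic transformation, so it preserves the argmax.
We need to find the index of the maximum logit.
Index 0: -1.6
Index 1: -2.2
Index 2: 3.2
Maximum logit = 3.2 at index 2

2


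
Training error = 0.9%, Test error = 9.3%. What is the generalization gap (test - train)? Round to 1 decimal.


Generalization gap = test_error - train_error
= 9.3 - 0.9
= 8.4%
A moderate gap.

8.4


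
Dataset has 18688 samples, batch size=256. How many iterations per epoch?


Iterations per epoch = dataset_size / batch_size
= 18688 / 256
= 73

73


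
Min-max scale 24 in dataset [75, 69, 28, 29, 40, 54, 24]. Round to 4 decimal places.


Min = 24, Max = 75
Range = 75 - 24 = 51
Scaled = (x - min) / (max - min)
= (24 - 24) / 51
= 0 / 51
= 0.0000

0.0000


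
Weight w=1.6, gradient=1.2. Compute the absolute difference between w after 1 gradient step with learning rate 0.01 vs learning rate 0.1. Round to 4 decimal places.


With lr=0.01: w_new = 1.6 - 0.01 * 1.2 = 1.588
With lr=0.1: w_new = 1.6 - 0.1 * 1.2 = 1.48
Absolute difference = |1.588 - 1.48|
= 0.1080

0.1080


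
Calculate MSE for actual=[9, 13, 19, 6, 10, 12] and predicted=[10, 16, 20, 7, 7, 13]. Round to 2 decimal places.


Differences: [-1, -3, -1, -1, 3, -1]
Squared errors: [1, 9, 1, 1, 9, 1]
Sum of squared errors = 22
MSE = 22 / 6 = 3.67

3.67


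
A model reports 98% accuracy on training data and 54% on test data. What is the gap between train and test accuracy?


Gap = train_accuracy - test_accuracy
= 98 - 54
= 44%
This large gap strongly indicates overfitting.

44


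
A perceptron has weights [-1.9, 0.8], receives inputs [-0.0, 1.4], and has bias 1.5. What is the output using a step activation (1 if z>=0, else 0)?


z = w . x + b
= -1.9*-0.0 + 0.8*1.4 + 1.5
= 0.0 + 1.12 + 1.5
= 1.12 + 1.5
= 2.62
Since z = 2.62 >= 0, output = 1

1


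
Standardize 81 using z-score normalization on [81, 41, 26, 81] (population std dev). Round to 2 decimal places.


Mean = (81 + 41 + 26 + 81) / 4 = 57.25
Variance = sum((x_i - mean)^2) / n = 592.1875
Std = sqrt(592.1875) = 24.3349
Z = (x - mean) / std
= (81 - 57.25) / 24.3349
= 23.75 / 24.3349
= 0.98

0.98


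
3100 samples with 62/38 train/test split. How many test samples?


Train samples = 3100 * 62% = 1922
Test samples = 3100 - 1922
= 1178

1178


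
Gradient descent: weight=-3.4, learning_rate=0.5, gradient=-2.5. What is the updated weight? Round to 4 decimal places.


w_new = w_old - lr * gradient
= -3.4 - 0.5 * -2.5
= -3.4 - (-1.25)
= -2.1500

-2.1500


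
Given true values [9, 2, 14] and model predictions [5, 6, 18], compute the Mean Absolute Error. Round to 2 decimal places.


Absolute errors: [4, 4, 4]
Sum of absolute errors = 12
MAE = 12 / 3 = 4.00

4.00


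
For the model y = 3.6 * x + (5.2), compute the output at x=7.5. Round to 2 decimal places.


y = 3.6 * 7.5 + (5.2)
= 27.0 + (5.2)
= 32.20

32.20


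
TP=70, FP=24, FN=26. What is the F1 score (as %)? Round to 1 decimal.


Precision = TP / (TP + FP) = 70 / 94 = 0.7447
Recall = TP / (TP + FN) = 70 / 96 = 0.7292
F1 = 2 * P * R / (P + R)
= 2 * 0.7447 * 0.7292 / (0.7447 + 0.7292)
= 1.086 / 1.4738
= 0.7368
As percentage: 73.7%

73.7


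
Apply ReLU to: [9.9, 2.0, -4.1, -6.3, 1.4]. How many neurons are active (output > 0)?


ReLU(x) = max(0, x) for each element:
ReLU(9.9) = 9.9
ReLU(2.0) = 2.0
ReLU(-4.1) = 0
ReLU(-6.3) = 0
ReLU(1.4) = 1.4
Active neurons (>0): 3

3


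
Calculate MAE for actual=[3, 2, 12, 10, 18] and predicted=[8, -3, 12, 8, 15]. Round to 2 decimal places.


Absolute errors: [5, 5, 0, 2, 3]
Sum of absolute errors = 15
MAE = 15 / 5 = 3.00

3.00


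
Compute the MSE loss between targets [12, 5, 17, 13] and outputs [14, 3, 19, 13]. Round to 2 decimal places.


Differences: [-2, 2, -2, 0]
Squared errors: [4, 4, 4, 0]
Sum of squared errors = 12
MSE = 12 / 4 = 3.00

3.00


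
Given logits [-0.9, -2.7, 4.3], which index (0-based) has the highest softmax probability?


Softmax is a monotonic transformation, so it preserves the argmax.
We need to find the index of the maximum logit.
Index 0: -0.9
Index 1: -2.7
Index 2: 4.3
Maximum logit = 4.3 at index 2

2


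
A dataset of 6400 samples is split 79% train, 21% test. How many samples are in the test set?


Train samples = 6400 * 79% = 5056
Test samples = 6400 - 5056
= 1344

1344


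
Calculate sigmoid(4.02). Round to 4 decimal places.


sigmoid(z) = 1 / (1 + exp(-z))
exp(-(4.02)) = exp(-4.02) = 0.018
1 + 0.018 = 1.018
1 / 1.018 = 0.9824

0.9824


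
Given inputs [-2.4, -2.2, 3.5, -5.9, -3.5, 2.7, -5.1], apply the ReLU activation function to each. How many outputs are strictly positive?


ReLU(x) = max(0, x) for each element:
ReLU(-2.4) = 0
ReLU(-2.2) = 0
ReLU(3.5) = 3.5
ReLU(-5.9) = 0
ReLU(-3.5) = 0
ReLU(2.7) = 2.7
ReLU(-5.1) = 0
Active neurons (>0): 2

2


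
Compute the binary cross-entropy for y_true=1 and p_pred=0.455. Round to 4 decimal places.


For y=1: Loss = -log(p)
= -log(0.455)
= -(-0.7875)
= 0.7875

0.7875


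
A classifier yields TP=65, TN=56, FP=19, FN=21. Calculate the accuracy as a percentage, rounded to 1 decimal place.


Accuracy = (TP + TN) / (TP + TN + FP + FN) * 100
= (65 + 56) / (65 + 56 + 19 + 21)
= 121 / 161
= 0.7516
= 75.2%

75.2


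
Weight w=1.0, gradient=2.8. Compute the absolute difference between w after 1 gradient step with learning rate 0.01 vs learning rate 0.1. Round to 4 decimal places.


With lr=0.01: w_new = 1.0 - 0.01 * 2.8 = 0.972
With lr=0.1: w_new = 1.0 - 0.1 * 2.8 = 0.72
Absolute difference = |0.972 - 0.72|
= 0.2520

0.2520


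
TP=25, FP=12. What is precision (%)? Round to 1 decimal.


Precision = TP / (TP + FP) * 100
= 25 / (25 + 12)
= 25 / 37
= 0.6757
= 67.6%

67.6


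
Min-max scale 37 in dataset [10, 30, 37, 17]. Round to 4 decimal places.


Min = 10, Max = 37
Range = 37 - 10 = 27
Scaled = (x - min) / (max - min)
= (37 - 10) / 27
= 27 / 27
= 1.0000

1.0000


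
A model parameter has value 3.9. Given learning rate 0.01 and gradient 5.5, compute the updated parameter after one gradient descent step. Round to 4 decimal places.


w_new = w_old - lr * gradient
= 3.9 - 0.01 * 5.5
= 3.9 - (0.055)
= 3.8450

3.8450


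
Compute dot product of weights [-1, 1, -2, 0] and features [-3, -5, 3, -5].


Element-wise products:
-1 * -3 = 3
1 * -5 = -5
-2 * 3 = -6
0 * -5 = 0
Sum = 3 + -5 + -6 + 0
= -8

-8


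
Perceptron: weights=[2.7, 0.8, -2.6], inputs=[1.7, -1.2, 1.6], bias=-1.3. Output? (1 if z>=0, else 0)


z = w . x + b
= 2.7*1.7 + 0.8*-1.2 + -2.6*1.6 + -1.3
= 4.59 + -0.96 + -4.16 + -1.3
= -0.53 + -1.3
= -1.83
Since z = -1.83 < 0, output = 0

0


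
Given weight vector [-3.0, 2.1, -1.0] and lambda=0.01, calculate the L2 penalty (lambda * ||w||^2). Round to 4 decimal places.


Squaring each weight:
(-3.0)^2 = 9.0
2.1^2 = 4.41
(-1.0)^2 = 1.0
Sum of squares = 14.41
Penalty = 0.01 * 14.41 = 0.1441

0.1441


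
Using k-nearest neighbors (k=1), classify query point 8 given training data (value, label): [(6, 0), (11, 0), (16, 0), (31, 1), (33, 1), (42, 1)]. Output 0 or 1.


Distances from query 8:
Point 6 (class 0): distance = 2
K=1 nearest neighbors: classes = [0]
Votes for class 1: 0 / 1
Majority vote => class 0

0


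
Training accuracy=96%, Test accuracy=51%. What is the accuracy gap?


Gap = train_accuracy - test_accuracy
= 96 - 51
= 45%
This large gap strongly indicates overfitting.

45


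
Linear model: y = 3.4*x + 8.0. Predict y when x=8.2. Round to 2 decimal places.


y = 3.4 * 8.2 + (8.0)
= 27.88 + (8.0)
= 35.88

35.88


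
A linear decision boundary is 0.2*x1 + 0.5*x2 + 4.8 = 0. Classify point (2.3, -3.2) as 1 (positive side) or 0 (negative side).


Compute 0.2 * 2.3 + 0.5 * -3.2 + 4.8
= 0.46 + -1.6 + 4.8
= 3.66
Since 3.66 >= 0, the point is on the positive side.

1


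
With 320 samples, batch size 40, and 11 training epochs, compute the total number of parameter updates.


Iterations per epoch = 320 / 40 = 8
Total updates = iterations_per_epoch * epochs
= 8 * 11
= 88

88


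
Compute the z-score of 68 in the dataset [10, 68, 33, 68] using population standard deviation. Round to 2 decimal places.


Mean = (10 + 68 + 33 + 68) / 4 = 44.75
Variance = sum((x_i - mean)^2) / n = 606.6875
Std = sqrt(606.6875) = 24.631
Z = (x - mean) / std
= (68 - 44.75) / 24.631
= 23.25 / 24.631
= 0.94

0.94


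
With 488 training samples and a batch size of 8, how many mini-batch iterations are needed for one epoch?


Iterations per epoch = dataset_size / batch_size
= 488 / 8
= 61

61


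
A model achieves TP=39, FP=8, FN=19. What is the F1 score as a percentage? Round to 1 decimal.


Precision = TP / (TP + FP) = 39 / 47 = 0.8298
Recall = TP / (TP + FN) = 39 / 58 = 0.6724
F1 = 2 * P * R / (P + R)
= 2 * 0.8298 * 0.6724 / (0.8298 + 0.6724)
= 1.1159 / 1.5022
= 0.7429
As percentage: 74.3%

74.3


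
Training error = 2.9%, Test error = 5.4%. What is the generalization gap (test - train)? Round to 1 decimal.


Generalization gap = test_error - train_error
= 5.4 - 2.9
= 2.5%
A moderate gap.

2.5


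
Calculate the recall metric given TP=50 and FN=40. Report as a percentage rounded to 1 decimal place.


Recall = TP / (TP + FN) * 100
= 50 / (50 + 40)
= 50 / 90
= 0.5556
= 55.6%

55.6


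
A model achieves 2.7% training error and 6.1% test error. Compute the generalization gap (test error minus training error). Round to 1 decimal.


Generalization gap = test_error - train_error
= 6.1 - 2.7
= 3.4%
A moderate gap.

3.4


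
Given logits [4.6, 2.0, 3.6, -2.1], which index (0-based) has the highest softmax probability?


Softmax is a monotonic transformation, so it preserves the argmax.
We need to find the index of the maximum logit.
Index 0: 4.6
Index 1: 2.0
Index 2: 3.6
Index 3: -2.1
Maximum logit = 4.6 at index 0

0


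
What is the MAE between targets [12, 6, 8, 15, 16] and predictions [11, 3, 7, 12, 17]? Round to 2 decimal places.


Absolute errors: [1, 3, 1, 3, 1]
Sum of absolute errors = 9
MAE = 9 / 5 = 1.80

1.80


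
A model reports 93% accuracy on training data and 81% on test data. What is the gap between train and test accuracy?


Gap = train_accuracy - test_accuracy
= 93 - 81
= 12%
This gap suggests the model is overfitting.

12


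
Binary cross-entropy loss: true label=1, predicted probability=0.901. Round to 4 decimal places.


For y=1: Loss = -log(p)
= -log(0.901)
= -(-0.1043)
= 0.1043

0.1043


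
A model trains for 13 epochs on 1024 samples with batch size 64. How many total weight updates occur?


Iterations per epoch = 1024 / 64 = 16
Total updates = iterations_per_epoch * epochs
= 16 * 13
= 208

208


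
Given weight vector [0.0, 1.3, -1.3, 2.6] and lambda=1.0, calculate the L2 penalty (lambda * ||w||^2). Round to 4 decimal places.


Squaring each weight:
0.0^2 = 0.0
1.3^2 = 1.69
(-1.3)^2 = 1.69
2.6^2 = 6.76
Sum of squares = 10.14
Penalty = 1.0 * 10.14 = 10.1400

10.1400


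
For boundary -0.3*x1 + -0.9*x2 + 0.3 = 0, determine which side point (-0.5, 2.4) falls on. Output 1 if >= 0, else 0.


Compute -0.3 * -0.5 + -0.9 * 2.4 + 0.3
= 0.15 + -2.16 + 0.3
= -1.71
Since -1.71 < 0, the point is on the negative side.

0


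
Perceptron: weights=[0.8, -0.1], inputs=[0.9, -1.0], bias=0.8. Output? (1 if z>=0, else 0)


z = w . x + b
= 0.8*0.9 + -0.1*-1.0 + 0.8
= 0.72 + 0.1 + 0.8
= 0.82 + 0.8
= 1.62
Since z = 1.62 >= 0, output = 1

1


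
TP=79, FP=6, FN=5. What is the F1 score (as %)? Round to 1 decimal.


Precision = TP / (TP + FP) = 79 / 85 = 0.9294
Recall = TP / (TP + FN) = 79 / 84 = 0.9405
F1 = 2 * P * R / (P + R)
= 2 * 0.9294 * 0.9405 / (0.9294 + 0.9405)
= 1.7482 / 1.8699
= 0.9349
As percentage: 93.5%

93.5


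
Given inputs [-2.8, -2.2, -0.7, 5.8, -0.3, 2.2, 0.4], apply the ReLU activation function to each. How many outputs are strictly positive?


ReLU(x) = max(0, x) for each element:
ReLU(-2.8) = 0
ReLU(-2.2) = 0
ReLU(-0.7) = 0
ReLU(5.8) = 5.8
ReLU(-0.3) = 0
ReLU(2.2) = 2.2
ReLU(0.4) = 0.4
Active neurons (>0): 3

3


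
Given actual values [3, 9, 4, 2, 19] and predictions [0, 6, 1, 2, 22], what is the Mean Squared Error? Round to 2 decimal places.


Differences: [3, 3, 3, 0, -3]
Squared errors: [9, 9, 9, 0, 9]
Sum of squared errors = 36
MSE = 36 / 5 = 7.20

7.20


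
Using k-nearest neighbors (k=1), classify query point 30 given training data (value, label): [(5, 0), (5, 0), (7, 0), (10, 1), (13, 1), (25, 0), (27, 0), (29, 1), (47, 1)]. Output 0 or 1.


Distances from query 30:
Point 29 (class 1): distance = 1
K=1 nearest neighbors: classes = [1]
Votes for class 1: 1 / 1
Majority vote => class 1

1


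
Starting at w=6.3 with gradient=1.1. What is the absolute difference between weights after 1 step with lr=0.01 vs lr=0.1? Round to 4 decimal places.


With lr=0.01: w_new = 6.3 - 0.01 * 1.1 = 6.289
With lr=0.1: w_new = 6.3 - 0.1 * 1.1 = 6.19
Absolute difference = |6.289 - 6.19|
= 0.0990

0.0990
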